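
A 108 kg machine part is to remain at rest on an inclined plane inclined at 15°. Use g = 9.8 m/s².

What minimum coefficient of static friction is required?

μ_s,min ≈ 0.268

At the slip threshold m g sin θ = μ_s m g cos θ, so μ_s,min = tan θ.
μ_s,min = tan 15° = 0.268.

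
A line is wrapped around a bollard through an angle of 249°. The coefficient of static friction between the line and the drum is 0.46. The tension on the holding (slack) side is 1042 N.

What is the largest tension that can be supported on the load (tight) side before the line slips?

At impending slip the capstan equation gives T₂/T₁ = e^{μβ} with β in radians.
β = 249° × π/180 = 4.346 rad.
e^{μβ} = e^{0.46×4.346} = 7.382.
T₂ = T₁ · e^{μβ} = 1042 × 7.382 = 7690 N.

T_max ≈ 7690 N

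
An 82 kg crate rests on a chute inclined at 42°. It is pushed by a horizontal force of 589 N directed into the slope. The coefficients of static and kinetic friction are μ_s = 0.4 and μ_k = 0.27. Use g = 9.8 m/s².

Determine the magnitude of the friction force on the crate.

The horizontal push has a component P sin θ into the surface, so N = m g cos θ + P sin θ = 597.2 + 394.1 = 991.3 N.
Parallel to the incline: P cos θ − m g sin θ = 437.7 − 537.7 = -100 N; the friction needed to balance this is 100 N acting up the slope.
Maximum static friction: μ_s N = 0.4 × 991.3 = 396.5 N.
Since 100 N is within the 396.5 N limit, the crate stays put and friction is exactly 100 N.

f ≈ 100 N (up the incline)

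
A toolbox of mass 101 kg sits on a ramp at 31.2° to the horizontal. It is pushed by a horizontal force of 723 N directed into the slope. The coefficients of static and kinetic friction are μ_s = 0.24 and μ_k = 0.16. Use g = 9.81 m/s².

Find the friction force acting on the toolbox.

f ≈ 105 N (down the incline)

Normal direction: N = m g cos θ + P sin θ = 1222 N.
Along the incline, the net driving force (taking up-slope positive) is P cos θ − m g sin θ = 618.4 − 513.3 = 105.2 N, so equilibrium requires friction f = -105.2 N (down-slope).
Maximum static friction: μ_s N = 0.24 × 1222 = 293.3 N.
Since 105.2 N is within the 293.3 N limit, the toolbox stays put and friction is exactly 105 N.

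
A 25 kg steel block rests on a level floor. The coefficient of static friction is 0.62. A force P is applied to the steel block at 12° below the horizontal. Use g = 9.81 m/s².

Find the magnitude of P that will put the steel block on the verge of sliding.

P ≈ 179 N

N = m g + P sin α (the push presses the steel block into the level floor).
At impending slip, P cos α = μ_s N = μ_s (m g + P sin α).
Solving: P (cos α − μ_s sin α) = μ_s m g → P = 0.62×245/(cos 12° − 0.62 sin 12°) = 152/0.8492 = 179 N.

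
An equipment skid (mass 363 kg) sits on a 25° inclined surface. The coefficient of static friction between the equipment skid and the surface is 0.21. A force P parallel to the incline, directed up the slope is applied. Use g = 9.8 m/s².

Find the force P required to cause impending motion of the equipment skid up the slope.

At impending motion up the slope, friction acts down-slope at its limit: f = μ_s N.
P is parallel to the surface, so N = m g cos θ = 3220 N.
Along the incline: P = m g sin θ + μ_s N = 1500 + 0.21×3220 = 2180 N.

P ≈ 2180 N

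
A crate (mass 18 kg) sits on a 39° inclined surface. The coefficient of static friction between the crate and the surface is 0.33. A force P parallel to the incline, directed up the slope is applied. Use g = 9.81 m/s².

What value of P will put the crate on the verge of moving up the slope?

P ≈ 156 N

At impending motion up the slope, friction acts down-slope at its limit: f = μ_s N.
P is parallel to the surface, so N = m g cos θ = 137 N.
Along the incline: P = m g sin θ + μ_s N = 111 + 0.33×137 = 156 N.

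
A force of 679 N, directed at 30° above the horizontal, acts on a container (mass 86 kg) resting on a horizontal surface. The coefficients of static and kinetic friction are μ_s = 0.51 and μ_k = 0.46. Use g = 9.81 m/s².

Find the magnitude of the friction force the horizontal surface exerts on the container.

f ≈ 232 N

Vertical equilibrium gives N = m g − P sin α = 504.2 N.
Horizontally, friction must balance P cos α = 588 N.
μ_s N = 0.51 × 504.2 = 257.1 N.
588 > 257.1 N → the container slides; f = μ_k N = 0.46×504.2 = 232 N.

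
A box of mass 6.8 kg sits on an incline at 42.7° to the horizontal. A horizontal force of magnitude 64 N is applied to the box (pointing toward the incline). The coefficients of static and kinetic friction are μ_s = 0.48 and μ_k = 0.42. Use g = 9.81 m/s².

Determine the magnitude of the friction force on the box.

The horizontal push has a component P sin θ into the surface, so N = m g cos θ + P sin θ = 49.02 + 43.4 = 92.43 N.
Along the incline, the net driving force (taking up-slope positive) is P cos θ − m g sin θ = 47.03 − 45.24 = 1.796 N, so equilibrium requires friction f = -1.796 N (down-slope).
The limit of static friction is μ_s N = 44.36 N.
|f_req| = 1.796 ≤ 44.36 N → the box is in equilibrium; friction equals the required value.

f ≈ 1.8 N (down the incline)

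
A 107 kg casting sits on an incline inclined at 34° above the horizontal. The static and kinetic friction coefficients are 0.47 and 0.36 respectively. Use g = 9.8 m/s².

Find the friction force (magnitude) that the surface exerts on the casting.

The normal reaction is N = m g cos θ = 869.3 N.
Along the slope the weight component is m g sin θ = 586.4 N; friction must supply exactly this, acting up-slope.
The static-friction ceiling is μ_s N = 0.47 × 869.3 = 408.6 N.
Since |586.4| > 408.6 N, static friction cannot hold it; the casting slides down the incline and kinetic friction applies: f = μ_k N = 0.36 × 869.3 = 313 N.

f ≈ 313 N (up the incline)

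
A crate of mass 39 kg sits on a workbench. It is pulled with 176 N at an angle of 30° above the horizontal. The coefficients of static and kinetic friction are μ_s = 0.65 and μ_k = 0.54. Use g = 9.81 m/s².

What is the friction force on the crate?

f ≈ 152 N

The vertical component of P reduces the normal force: N = m g − P sin α = 382.6 − 88 = 294.6 N.
The horizontal driving force is P cos α = 152.4 N, so equilibrium needs friction f = 152.4 N.
μ_s N = 0.65 × 294.6 = 191.5 N.
152.4 ≤ 191.5 N → static; friction equals the required 152 N.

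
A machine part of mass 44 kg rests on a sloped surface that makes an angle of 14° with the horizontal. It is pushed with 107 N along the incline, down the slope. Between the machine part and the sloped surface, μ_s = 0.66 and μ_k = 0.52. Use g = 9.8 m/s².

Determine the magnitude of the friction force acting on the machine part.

The normal reaction is N = m g cos θ = 418.4 N.
Parallel to the incline, ΣF = 0 gives f = m g sin θ + P = 104.3 + 107 = 211.3 N (up-slope positive).
Static friction can supply at most μ_s N = 276.1 N.
Since |211.3| ≤ 276.1 N, no slip — friction simply equals what equilibrium demands.

f ≈ 211 N (up the incline)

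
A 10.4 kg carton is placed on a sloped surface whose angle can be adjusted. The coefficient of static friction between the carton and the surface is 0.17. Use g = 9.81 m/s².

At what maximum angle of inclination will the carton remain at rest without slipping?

At the slip threshold, m g sin θ = μ_s · m g cos θ, so tan θ = μ_s.
θ_max = arctan(0.17) = 9.65°.

θ_max ≈ 9.65°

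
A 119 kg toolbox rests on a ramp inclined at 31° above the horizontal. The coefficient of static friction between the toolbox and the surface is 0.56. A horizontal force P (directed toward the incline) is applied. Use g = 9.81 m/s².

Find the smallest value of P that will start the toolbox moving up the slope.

At impending motion up the slope, friction acts down-slope at its limit: f = μ_s N.
Perpendicular to the incline: N = m g cos θ + P sin θ.
Along the incline: P cos θ = m g sin θ + μ_s N = m g sin θ + μ_s (m g cos θ + P sin θ).
Solving, P (cos θ − μ_s sin θ) = m g (sin θ + μ_s cos θ), so P = 119×9.81×(sin 31° + 0.56 cos 31°)/(cos 31° − 0.56 sin 31°) = 1170×0.9951/0.5687 = 2040 N.

P ≈ 2040 N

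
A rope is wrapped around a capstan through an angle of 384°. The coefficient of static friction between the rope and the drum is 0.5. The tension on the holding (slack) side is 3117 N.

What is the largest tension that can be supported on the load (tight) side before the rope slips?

T_max ≈ 88900 N

At impending slip the capstan equation gives T₂/T₁ = e^{μβ} with β in radians.
β = 384° × π/180 = 6.702 rad.
e^{μβ} = e^{0.5×6.702} = 28.53.
T₂ = T₁ · e^{μβ} = 3117 × 28.53 = 88900 N.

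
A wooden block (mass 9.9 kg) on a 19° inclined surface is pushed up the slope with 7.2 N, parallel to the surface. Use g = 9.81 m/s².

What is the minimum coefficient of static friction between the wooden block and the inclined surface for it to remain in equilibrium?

N = m g cos θ = 91.83 N.
Friction must make up the shortfall along the incline: f = m g sin θ − P = 31.62 − 7.2 = 24.42 N.
At the threshold f = μ_s N, so μ_s,min = 24.42/91.83 = 0.266.

μ_s,min ≈ 0.266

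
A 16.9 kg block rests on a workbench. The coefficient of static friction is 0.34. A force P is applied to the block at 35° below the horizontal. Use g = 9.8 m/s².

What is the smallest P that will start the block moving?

P ≈ 90.2 N

N = m g + P sin α (the push presses the block into the workbench).
At impending slip, P cos α = μ_s N = μ_s (m g + P sin α).
Solving: P (cos α − μ_s sin α) = μ_s m g → P = 0.34×166/(cos 35° − 0.34 sin 35°) = 56.3/0.6241 = 90.2 N.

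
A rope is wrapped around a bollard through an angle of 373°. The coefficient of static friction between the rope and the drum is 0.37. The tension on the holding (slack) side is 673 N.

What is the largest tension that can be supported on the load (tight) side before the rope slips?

At impending slip the capstan equation gives T₂/T₁ = e^{μβ} with β in radians.
β = 373° × π/180 = 6.51 rad.
e^{μβ} = e^{0.37×6.51} = 11.12.
T₂ = T₁ · e^{μβ} = 673 × 11.12 = 7480 N.

T_max ≈ 7480 N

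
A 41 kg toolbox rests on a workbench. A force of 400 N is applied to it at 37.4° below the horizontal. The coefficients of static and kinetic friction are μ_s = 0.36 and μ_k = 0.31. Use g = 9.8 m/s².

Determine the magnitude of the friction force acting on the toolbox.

f ≈ 200 N

N = m g + P sin α = 401.8 + 400×sin 37.4° = 644.8 N.
Horizontally, friction must balance P cos α = 317.8 N.
μ_s N = 0.36 × 644.8 = 232.1 N.
317.8 > 232.1 N → the toolbox slides; f = μ_k N = 0.31×644.8 = 200 N.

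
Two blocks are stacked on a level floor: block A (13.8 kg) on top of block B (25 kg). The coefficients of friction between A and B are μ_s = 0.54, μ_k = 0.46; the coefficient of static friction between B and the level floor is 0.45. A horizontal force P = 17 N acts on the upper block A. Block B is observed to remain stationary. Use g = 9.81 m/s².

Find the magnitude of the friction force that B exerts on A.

f ≈ 17 N

The normal force B exerts on A is simply A's weight, N₁ = 135.4 N.
So the A–B interface can sustain at most μ_s N₁ = 73.1 N of static friction.
Since P = 17 N ≤ 73.1 N, A does not slip on B; friction on A equals P = 17 N.
By Newton's third law B feels 17 N forward from A. With B stationary, the floor's static friction on B balances it: f₂ = 17 N (well within μ_s(m_A+m_B)g = 171.3 N).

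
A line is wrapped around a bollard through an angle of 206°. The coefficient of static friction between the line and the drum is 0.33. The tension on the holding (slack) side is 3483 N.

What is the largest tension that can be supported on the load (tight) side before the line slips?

At impending slip the capstan equation gives T₂/T₁ = e^{μβ} with β in radians.
β = 206° × π/180 = 3.595 rad.
e^{μβ} = e^{0.33×3.595} = 3.276.
T₂ = T₁ · e^{μβ} = 3483 × 3.276 = 11400 N.

T_max ≈ 11400 N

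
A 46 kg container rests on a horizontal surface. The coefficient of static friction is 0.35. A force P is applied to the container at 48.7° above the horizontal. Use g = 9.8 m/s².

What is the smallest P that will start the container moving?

P ≈ 171 N

N = m g − P sin α (the pull lifts the container).
At impending slip, P cos α = μ_s N = μ_s (m g − P sin α).
Solving: P (cos α + μ_s sin α) = μ_s m g → P = 0.35×451/(cos 48.7° + 0.35 sin 48.7°) = 158/0.9229 = 171 N.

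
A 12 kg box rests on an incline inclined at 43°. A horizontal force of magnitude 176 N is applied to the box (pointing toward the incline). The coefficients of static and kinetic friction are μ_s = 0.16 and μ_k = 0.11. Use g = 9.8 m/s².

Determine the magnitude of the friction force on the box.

f ≈ 22.7 N (down the incline)

The horizontal push has a component P sin θ into the surface, so N = m g cos θ + P sin θ = 86.01 + 120 = 206 N.
Parallel to the incline: P cos θ − m g sin θ = 128.7 − 80.2 = 48.52 N; the friction needed to balance this is 48.52 N acting down the slope.
The limit of static friction is μ_s N = 32.97 N.
The required 48.52 N exceeds the static limit, so the box slides up-slope and f = μ_k N = 0.11×206 = 22.7 N.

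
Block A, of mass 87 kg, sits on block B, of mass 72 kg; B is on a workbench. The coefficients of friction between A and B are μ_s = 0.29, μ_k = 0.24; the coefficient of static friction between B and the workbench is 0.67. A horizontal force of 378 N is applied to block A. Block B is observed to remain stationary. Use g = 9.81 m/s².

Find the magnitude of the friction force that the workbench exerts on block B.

Normal force at the A–B interface: N₁ = m_A g = 853.5 N.
Maximum static friction on A from B: μ_s N₁ = 0.29×853.5 = 247.5 N.
Since P = 378 N > 247.5 N, A slides on B; the A–B friction is kinetic: f₁ = μ_k N₁ = 0.24×853.5 = 205 N.
By Newton's third law B feels 205 N forward from A. With B stationary, the floor's static friction on B balances it: f₂ = 205 N (well within μ_s(m_A+m_B)g = 1045 N).

f ≈ 205 N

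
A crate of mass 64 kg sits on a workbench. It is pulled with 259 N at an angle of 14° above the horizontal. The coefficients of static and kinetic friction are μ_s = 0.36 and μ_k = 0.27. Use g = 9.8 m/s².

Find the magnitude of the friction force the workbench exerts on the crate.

f ≈ 152 N

Vertical equilibrium gives N = m g − P sin α = 564.5 N.
For equilibrium, f = P cos α = 259×cos 14° = 251.3 N.
μ_s N = 0.36 × 564.5 = 203.2 N.
251.3 > 203.2 N → the crate slides; f = μ_k N = 0.27×564.5 = 152 N.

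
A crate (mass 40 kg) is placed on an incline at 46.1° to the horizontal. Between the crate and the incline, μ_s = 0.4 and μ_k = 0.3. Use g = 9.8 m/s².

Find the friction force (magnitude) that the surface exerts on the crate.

Normal force: N = m g cos θ = 40 × 9.8 × cos 46.1° = 271.8 N.
Along the slope the weight component is m g sin θ = 282.5 N; friction must supply exactly this, acting up-slope.
The static-friction ceiling is μ_s N = 0.4 × 271.8 = 108.7 N.
|282.5| exceeds 108.7 N, so the crate slips down-slope; friction is kinetic, f = μ_k N = 0.3×271.8 = 81.5 N.

f ≈ 81.5 N (up the incline)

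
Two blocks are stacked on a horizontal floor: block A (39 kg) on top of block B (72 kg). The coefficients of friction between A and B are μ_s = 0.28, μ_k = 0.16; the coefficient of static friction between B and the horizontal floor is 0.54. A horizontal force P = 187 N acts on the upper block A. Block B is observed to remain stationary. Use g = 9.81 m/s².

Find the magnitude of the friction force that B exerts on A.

f ≈ 61.2 N

Between the blocks, N₁ = m_A g = 382.6 N.
So the A–B interface can sustain at most μ_s N₁ = 107.1 N of static friction.
Since P = 187 N > 107.1 N, A slides on B; the A–B friction is kinetic: f₁ = μ_k N₁ = 0.16×382.6 = 61.2 N.
By Newton's third law B feels 61.2 N forward from A. With B stationary, the floor's static friction on B balances it: f₂ = 61.2 N (well within μ_s(m_A+m_B)g = 588 N).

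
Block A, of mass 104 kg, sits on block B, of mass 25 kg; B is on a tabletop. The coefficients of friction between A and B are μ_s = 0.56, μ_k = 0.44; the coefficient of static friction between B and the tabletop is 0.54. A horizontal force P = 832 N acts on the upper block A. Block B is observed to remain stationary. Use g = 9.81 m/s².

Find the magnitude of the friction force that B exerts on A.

f ≈ 449 N

Normal force at the A–B interface: N₁ = m_A g = 1020 N.
Maximum static friction on A from B: μ_s N₁ = 0.56×1020 = 571.3 N.
P = 832 N exceeds that limit, so A slips over B and the interface friction becomes kinetic: f₁ = μ_k N₁ = 0.44×1020 = 449 N.
B experiences an equal 449 N forward from A (third law). B is in equilibrium, so the floor supplies f₂ = 449 N of static friction (limit μ_s(m_A+m_B)g = 683.4 N, not exceeded).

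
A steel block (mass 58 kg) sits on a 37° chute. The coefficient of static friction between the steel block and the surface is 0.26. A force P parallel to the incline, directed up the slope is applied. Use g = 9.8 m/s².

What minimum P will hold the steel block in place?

P_min ≈ 224 N

The steel block tends to slide down (tan θ > μ_s), so at the point of impending slip friction acts up-slope at its limit: f = μ_s N.
P is parallel to the surface, so N = m g cos θ = 454 N.
Along the incline: P + μ_s N = m g sin θ, so P = 342 − 0.26×454 = 224 N.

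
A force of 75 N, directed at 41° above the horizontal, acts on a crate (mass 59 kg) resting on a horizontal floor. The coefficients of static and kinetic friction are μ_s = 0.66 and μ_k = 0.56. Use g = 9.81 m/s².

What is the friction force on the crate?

The vertical component of P reduces the normal force: N = m g − P sin α = 578.8 − 49.2 = 529.6 N.
For equilibrium, f = P cos α = 75×cos 41° = 56.6 N.
The static-friction limit is μ_s N = 349.5 N.
56.6 ≤ 349.5 N → static; friction equals the required 56.6 N.

f ≈ 56.6 N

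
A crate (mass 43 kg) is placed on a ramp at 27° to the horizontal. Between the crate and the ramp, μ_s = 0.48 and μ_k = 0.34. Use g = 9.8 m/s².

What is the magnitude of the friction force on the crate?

f ≈ 128 N (up the incline)

Perpendicular to the surface, N = m g cos θ = 43·9.8·cos 27° = 375.5 N.
Along the slope the weight component is m g sin θ = 191.3 N; friction must supply exactly this, acting up-slope.
The static-friction ceiling is μ_s N = 0.48 × 375.5 = 180.2 N.
Since |191.3| > 180.2 N, static friction cannot hold it; the crate slides down the incline and kinetic friction applies: f = μ_k N = 0.34 × 375.5 = 128 N.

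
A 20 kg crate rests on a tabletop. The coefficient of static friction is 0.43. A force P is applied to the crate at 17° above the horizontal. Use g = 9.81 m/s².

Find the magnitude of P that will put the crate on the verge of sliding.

P ≈ 78 N

N = m g − P sin α (the pull lifts the crate).
At impending slip, P cos α = μ_s N = μ_s (m g − P sin α).
Solving: P (cos α + μ_s sin α) = μ_s m g → P = 0.43×196/(cos 17° + 0.43 sin 17°) = 84.4/1.082 = 78 N.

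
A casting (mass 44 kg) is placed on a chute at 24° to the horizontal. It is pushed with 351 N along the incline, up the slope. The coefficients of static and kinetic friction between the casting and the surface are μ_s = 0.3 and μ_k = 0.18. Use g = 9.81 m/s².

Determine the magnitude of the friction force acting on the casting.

f ≈ 71 N (down the incline)

Perpendicular to the surface, N = m g cos θ = 44·9.81·cos 24° = 394.3 N.
The friction needed for equilibrium is m g sin θ − P = 175.6 − 351 = -175.4 N, measured positive up-slope.
Maximum static friction available: μ_s N = 0.3 × 394.3 = 118.3 N.
Since |-175.4| > 118.3 N, static friction cannot hold it; the casting slides up the incline and kinetic friction applies: f = μ_k N = 0.18 × 394.3 = 71 N.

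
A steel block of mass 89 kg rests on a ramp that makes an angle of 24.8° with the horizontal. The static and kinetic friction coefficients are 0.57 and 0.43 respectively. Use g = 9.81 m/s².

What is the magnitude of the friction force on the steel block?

f ≈ 366 N (up the incline)

Perpendicular to the surface, N = m g cos θ = 89·9.81·cos 24.8° = 792.6 N.
Along the slope the weight component is m g sin θ = 366.2 N; friction must supply exactly this, acting up-slope.
Maximum static friction available: μ_s N = 0.57 × 792.6 = 451.8 N.
Since |366.2| ≤ 451.8 N, the steel block remains in static equilibrium and friction takes exactly the required value.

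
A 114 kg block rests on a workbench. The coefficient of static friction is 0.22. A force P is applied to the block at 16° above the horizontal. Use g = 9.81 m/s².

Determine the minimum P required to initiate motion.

P ≈ 241 N

N = m g − P sin α (the pull lifts the block).
At impending slip, P cos α = μ_s N = μ_s (m g − P sin α).
Solving: P (cos α + μ_s sin α) = μ_s m g → P = 0.22×1120/(cos 16° + 0.22 sin 16°) = 246/1.022 = 241 N.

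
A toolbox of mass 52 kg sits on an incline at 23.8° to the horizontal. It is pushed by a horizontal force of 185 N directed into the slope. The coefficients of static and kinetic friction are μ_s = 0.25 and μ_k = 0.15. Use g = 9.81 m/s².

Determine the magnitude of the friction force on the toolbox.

f ≈ 36.6 N (up the incline)

The horizontal push has a component P sin θ into the surface, so N = m g cos θ + P sin θ = 466.7 + 74.66 = 541.4 N.
Parallel to the incline: P cos θ − m g sin θ = 169.3 − 205.9 = -36.59 N; the friction needed to balance this is 36.59 N acting up the slope.
Maximum static friction: μ_s N = 0.25 × 541.4 = 135.3 N.
|f_req| = 36.59 ≤ 135.3 N → the toolbox is in equilibrium; friction equals the required value.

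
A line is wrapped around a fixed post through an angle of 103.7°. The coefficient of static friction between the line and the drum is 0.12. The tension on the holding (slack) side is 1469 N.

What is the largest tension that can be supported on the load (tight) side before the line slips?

At impending slip the capstan equation gives T₂/T₁ = e^{μβ} with β in radians.
β = 103.7° × π/180 = 1.81 rad.
e^{μβ} = e^{0.12×1.81} = 1.243.
T₂ = T₁ · e^{μβ} = 1469 × 1.243 = 1830 N.

T_max ≈ 1830 N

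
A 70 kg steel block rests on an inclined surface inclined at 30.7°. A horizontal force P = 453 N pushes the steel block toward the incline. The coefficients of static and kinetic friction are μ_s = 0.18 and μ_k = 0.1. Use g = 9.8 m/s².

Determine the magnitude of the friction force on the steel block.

f ≈ 39.3 N (down the incline)

Resolve perpendicular to the incline: N = m g cos θ + P sin θ = 70×9.8×cos 30.7° + 453×sin 30.7° = 821.1 N.
Parallel to the incline: P cos θ − m g sin θ = 389.5 − 350.2 = 39.28 N; the friction needed to balance this is 39.28 N acting down the slope.
Maximum static friction: μ_s N = 0.18 × 821.1 = 147.8 N.
Since 39.28 N is within the 147.8 N limit, the steel block stays put and friction is exactly 39.3 N.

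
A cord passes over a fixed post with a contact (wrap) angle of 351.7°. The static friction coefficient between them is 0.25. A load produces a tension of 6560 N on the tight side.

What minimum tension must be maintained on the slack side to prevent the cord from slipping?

Capstan equation at impending slip: T_tight/T_slack = e^{μβ}.
β = 351.7° = 6.138 rad; e^{μβ} = e^{0.25×6.138} = 4.639.
T_slack = T_tight / e^{μβ} = 6560 / 4.639 = 1410 N.

T_min ≈ 1410 N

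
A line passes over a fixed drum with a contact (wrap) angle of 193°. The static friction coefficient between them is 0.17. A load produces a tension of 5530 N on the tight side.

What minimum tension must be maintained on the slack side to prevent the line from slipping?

T_min ≈ 3120 N

Capstan equation at impending slip: T_tight/T_slack = e^{μβ}.
β = 193° = 3.368 rad; e^{μβ} = e^{0.17×3.368} = 1.773.
T_slack = T_tight / e^{μβ} = 5530 / 1.773 = 3120 N.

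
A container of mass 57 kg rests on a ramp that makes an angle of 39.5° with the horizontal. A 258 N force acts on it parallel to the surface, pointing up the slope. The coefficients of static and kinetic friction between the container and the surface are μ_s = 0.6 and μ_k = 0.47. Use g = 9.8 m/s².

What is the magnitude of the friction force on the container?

f ≈ 97.3 N (up the incline)

Normal force: N = m g cos θ = 57 × 9.8 × cos 39.5° = 431 N.
Parallel to the incline, ΣF = 0 gives f = m g sin θ − P = 355.3 − 258 = 97.31 N (up-slope positive).
The static-friction ceiling is μ_s N = 0.6 × 431 = 258.6 N.
Since |97.31| ≤ 258.6 N, the container remains in static equilibrium and friction takes exactly the required value.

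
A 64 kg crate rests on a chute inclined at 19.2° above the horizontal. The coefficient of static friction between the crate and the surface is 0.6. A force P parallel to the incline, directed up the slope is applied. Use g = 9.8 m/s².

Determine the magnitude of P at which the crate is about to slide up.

At impending motion up the slope, friction acts down-slope at its limit: f = μ_s N.
P is parallel to the surface, so N = m g cos θ = 592 N.
Along the incline: P = m g sin θ + μ_s N = 206 + 0.6×592 = 562 N.

P ≈ 562 N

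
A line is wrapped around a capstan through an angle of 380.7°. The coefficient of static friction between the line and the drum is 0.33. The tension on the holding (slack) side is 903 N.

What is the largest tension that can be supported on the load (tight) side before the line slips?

At impending slip the capstan equation gives T₂/T₁ = e^{μβ} with β in radians.
β = 380.7° × π/180 = 6.644 rad.
e^{μβ} = e^{0.33×6.644} = 8.959.
T₂ = T₁ · e^{μβ} = 903 × 8.959 = 8090 N.

T_max ≈ 8090 N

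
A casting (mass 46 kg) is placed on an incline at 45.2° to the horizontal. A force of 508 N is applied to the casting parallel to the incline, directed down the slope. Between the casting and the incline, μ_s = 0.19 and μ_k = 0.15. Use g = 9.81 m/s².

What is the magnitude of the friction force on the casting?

f ≈ 47.7 N (up the incline)

Perpendicular to the surface, N = m g cos θ = 46·9.81·cos 45.2° = 318 N.
For equilibrium along the incline the friction force must supply f = m g sin θ + P = 320.2 + 508 = 828.2 N (positive meaning up-slope).
The static-friction ceiling is μ_s N = 0.19 × 318 = 60.41 N.
|828.2| exceeds 60.41 N, so the casting slips down-slope; friction is kinetic, f = μ_k N = 0.15×318 = 47.7 N.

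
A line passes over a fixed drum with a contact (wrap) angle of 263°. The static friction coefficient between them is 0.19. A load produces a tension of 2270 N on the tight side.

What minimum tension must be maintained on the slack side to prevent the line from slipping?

Capstan equation at impending slip: T_tight/T_slack = e^{μβ}.
β = 263° = 4.59 rad; e^{μβ} = e^{0.19×4.59} = 2.392.
T_slack = T_tight / e^{μβ} = 2270 / 2.392 = 949 N.

T_min ≈ 949 N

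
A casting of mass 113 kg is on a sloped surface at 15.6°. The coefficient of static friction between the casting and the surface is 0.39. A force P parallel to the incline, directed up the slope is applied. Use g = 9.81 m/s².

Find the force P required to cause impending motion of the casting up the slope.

P ≈ 715 N

At impending motion up the slope, friction acts down-slope at its limit: f = μ_s N.
P is parallel to the surface, so N = m g cos θ = 1070 N.
Along the incline: P = m g sin θ + μ_s N = 298 + 0.39×1070 = 715 N.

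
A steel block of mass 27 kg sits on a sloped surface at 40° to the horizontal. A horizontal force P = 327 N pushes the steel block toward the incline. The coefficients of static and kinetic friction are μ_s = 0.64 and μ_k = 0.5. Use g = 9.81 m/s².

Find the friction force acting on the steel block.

f ≈ 80.2 N (down the incline)

Normal direction: N = m g cos θ + P sin θ = 413.1 N.
Parallel to the incline: P cos θ − m g sin θ = 250.5 − 170.3 = 80.24 N; the friction needed to balance this is 80.24 N acting down the slope.
Maximum static friction: μ_s N = 0.64 × 413.1 = 264.4 N.
|f_req| = 80.24 ≤ 264.4 N → the steel block is in equilibrium; friction equals the required value.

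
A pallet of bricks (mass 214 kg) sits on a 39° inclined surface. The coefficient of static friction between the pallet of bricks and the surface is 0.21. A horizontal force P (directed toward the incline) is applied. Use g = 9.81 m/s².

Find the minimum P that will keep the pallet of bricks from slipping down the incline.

The pallet of bricks tends to slide down (tan θ > μ_s), so at the point of impending slip friction acts up-slope at its limit: f = μ_s N.
Perpendicular to the incline: N = m g cos θ + P sin θ.
Along the incline: P cos θ + μ_s N = m g sin θ, i.e. P cos θ + μ_s (m g cos θ + P sin θ) = m g sin θ.
Solving, P (cos θ + μ_s sin θ) = m g (sin θ − μ_s cos θ), so P = 2100×0.4661/0.9093 = 1080 N.

P_min ≈ 1080 N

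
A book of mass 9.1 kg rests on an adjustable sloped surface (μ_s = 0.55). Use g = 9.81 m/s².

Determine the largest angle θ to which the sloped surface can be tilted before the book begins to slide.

At the slip threshold, m g sin θ = μ_s · m g cos θ, so tan θ = μ_s.
θ_max = arctan(0.55) = 28.8°.

θ_max ≈ 28.8°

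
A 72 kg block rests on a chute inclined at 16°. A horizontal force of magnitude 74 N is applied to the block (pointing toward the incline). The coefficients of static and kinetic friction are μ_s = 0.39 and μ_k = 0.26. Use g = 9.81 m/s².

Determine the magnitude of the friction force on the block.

f ≈ 124 N (up the incline)

The horizontal push has a component P sin θ into the surface, so N = m g cos θ + P sin θ = 679 + 20.4 = 699.4 N.
Parallel to the incline: P cos θ − m g sin θ = 71.13 − 194.7 = -123.6 N; the friction needed to balance this is 123.6 N acting up the slope.
The limit of static friction is μ_s N = 272.7 N.
Since 123.6 N is within the 272.7 N limit, the block stays put and friction is exactly 124 N.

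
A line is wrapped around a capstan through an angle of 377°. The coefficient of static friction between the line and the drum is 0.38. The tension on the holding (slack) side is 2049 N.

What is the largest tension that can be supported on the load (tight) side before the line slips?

At impending slip the capstan equation gives T₂/T₁ = e^{μβ} with β in radians.
β = 377° × π/180 = 6.58 rad.
e^{μβ} = e^{0.38×6.58} = 12.19.
T₂ = T₁ · e^{μβ} = 2049 × 12.19 = 25000 N.

T_max ≈ 25000 N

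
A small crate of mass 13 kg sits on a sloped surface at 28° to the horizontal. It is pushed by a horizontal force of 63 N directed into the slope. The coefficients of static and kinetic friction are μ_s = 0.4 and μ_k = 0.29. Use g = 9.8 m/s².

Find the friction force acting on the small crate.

f ≈ 4.18 N (up the incline)

Resolve perpendicular to the incline: N = m g cos θ + P sin θ = 13×9.8×cos 28° + 63×sin 28° = 142.1 N.
Parallel to the incline: P cos θ − m g sin θ = 55.63 − 59.81 = -4.185 N; the friction needed to balance this is 4.185 N acting up the slope.
The limit of static friction is μ_s N = 56.83 N.
|f_req| = 4.185 ≤ 56.83 N → the small crate is in equilibrium; friction equals the required value.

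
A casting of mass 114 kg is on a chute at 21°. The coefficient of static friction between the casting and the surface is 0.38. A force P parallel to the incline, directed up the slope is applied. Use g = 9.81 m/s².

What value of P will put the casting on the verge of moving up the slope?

At impending motion up the slope, friction acts down-slope at its limit: f = μ_s N.
P is parallel to the surface, so N = m g cos θ = 1040 N.
Along the incline: P = m g sin θ + μ_s N = 401 + 0.38×1040 = 798 N.

P ≈ 798 N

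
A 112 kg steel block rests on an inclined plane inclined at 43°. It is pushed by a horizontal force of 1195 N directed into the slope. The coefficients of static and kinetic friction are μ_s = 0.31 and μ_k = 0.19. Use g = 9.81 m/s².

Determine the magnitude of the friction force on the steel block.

f ≈ 125 N (down the incline)

Resolve perpendicular to the incline: N = m g cos θ + P sin θ = 112×9.81×cos 43° + 1195×sin 43° = 1619 N.
Along the incline, the net driving force (taking up-slope positive) is P cos θ − m g sin θ = 874 − 749.3 = 124.6 N, so equilibrium requires friction f = -124.6 N (down-slope).
The limit of static friction is μ_s N = 501.7 N.
|f_req| = 124.6 ≤ 501.7 N → the steel block is in equilibrium; friction equals the required value.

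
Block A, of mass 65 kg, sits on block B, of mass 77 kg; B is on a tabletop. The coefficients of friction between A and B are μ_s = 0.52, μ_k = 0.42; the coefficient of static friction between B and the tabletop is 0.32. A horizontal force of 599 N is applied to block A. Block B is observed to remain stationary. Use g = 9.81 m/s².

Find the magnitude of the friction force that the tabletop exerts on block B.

f ≈ 268 N

Normal force at the A–B interface: N₁ = m_A g = 637.6 N.
So the A–B interface can sustain at most μ_s N₁ = 331.6 N of static friction.
P = 599 N exceeds that limit, so A slips over B and the interface friction becomes kinetic: f₁ = μ_k N₁ = 0.42×637.6 = 268 N.
By Newton's third law B feels 268 N forward from A. With B stationary, the floor's static friction on B balances it: f₂ = 268 N (well within μ_s(m_A+m_B)g = 445.8 N).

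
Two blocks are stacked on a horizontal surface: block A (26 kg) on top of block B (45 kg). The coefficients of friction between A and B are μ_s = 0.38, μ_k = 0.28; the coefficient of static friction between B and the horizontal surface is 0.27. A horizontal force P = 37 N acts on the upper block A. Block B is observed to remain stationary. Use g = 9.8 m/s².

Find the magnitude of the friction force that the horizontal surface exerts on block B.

Normal force at the A–B interface: N₁ = m_A g = 254.8 N.
So the A–B interface can sustain at most μ_s N₁ = 96.82 N of static friction.
Since P = 37 N ≤ 96.82 N, A does not slip on B; friction on A equals P = 37 N.
B experiences an equal 37 N forward from A (third law). B is in equilibrium, so the floor supplies f₂ = 37 N of static friction (limit μ_s(m_A+m_B)g = 187.9 N, not exceeded).

f ≈ 37 N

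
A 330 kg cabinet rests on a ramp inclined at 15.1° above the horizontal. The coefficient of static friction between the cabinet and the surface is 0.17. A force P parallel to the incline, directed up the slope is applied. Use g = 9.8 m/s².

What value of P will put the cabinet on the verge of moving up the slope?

At impending motion up the slope, friction acts down-slope at its limit: f = μ_s N.
P is parallel to the surface, so N = m g cos θ = 3120 N.
Along the incline: P = m g sin θ + μ_s N = 842 + 0.17×3120 = 1370 N.

P ≈ 1370 N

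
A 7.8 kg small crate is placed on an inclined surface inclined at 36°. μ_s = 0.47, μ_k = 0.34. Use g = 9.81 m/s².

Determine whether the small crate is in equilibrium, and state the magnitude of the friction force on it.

N = m g cos θ = 61.9 N.
Down-slope weight component: m g sin θ = 45 N.
μ_s N = 29.1 N.
45 > 29.1 N, so it slides; kinetic friction f = μ_k N = 0.34×61.9 = 21 N.

f ≈ 21 N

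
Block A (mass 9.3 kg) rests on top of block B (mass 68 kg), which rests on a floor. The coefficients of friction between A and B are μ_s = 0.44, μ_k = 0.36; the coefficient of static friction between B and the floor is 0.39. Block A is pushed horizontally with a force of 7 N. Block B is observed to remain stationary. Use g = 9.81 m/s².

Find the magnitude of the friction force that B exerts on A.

The normal force B exerts on A is simply A's weight, N₁ = 91.23 N.
So the A–B interface can sustain at most μ_s N₁ = 40.14 N of static friction.
P = 7 N is within that limit, so A and B move together (both at rest); the A–B friction is simply f₁ = P = 7 N.
B experiences an equal 7 N forward from A (third law). B is in equilibrium, so the floor supplies f₂ = 7 N of static friction (limit μ_s(m_A+m_B)g = 295.7 N, not exceeded).

f ≈ 7 N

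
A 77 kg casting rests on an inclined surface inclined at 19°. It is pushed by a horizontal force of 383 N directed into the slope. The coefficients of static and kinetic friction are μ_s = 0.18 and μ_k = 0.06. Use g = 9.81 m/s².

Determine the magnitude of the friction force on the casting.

f ≈ 116 N (down the incline)

Resolve perpendicular to the incline: N = m g cos θ + P sin θ = 77×9.81×cos 19° + 383×sin 19° = 838.9 N.
Parallel to the incline: P cos θ − m g sin θ = 362.1 − 245.9 = 116.2 N; the friction needed to balance this is 116.2 N acting down the slope.
Maximum static friction: μ_s N = 0.18 × 838.9 = 151 N.
Since 116.2 N is within the 151 N limit, the casting stays put and friction is exactly 116 N.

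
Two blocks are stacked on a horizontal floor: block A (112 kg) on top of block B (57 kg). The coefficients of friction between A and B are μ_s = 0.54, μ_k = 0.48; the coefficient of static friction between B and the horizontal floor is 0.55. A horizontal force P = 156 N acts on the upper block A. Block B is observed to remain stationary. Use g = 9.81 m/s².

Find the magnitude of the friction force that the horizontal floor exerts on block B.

f ≈ 156 N

The normal force B exerts on A is simply A's weight, N₁ = 1099 N.
Maximum static friction on A from B: μ_s N₁ = 0.54×1099 = 593.3 N.
P = 156 N is within that limit, so A and B move together (both at rest); the A–B friction is simply f₁ = P = 156 N.
B experiences an equal 156 N forward from A (third law). B is in equilibrium, so the floor supplies f₂ = 156 N of static friction (limit μ_s(m_A+m_B)g = 911.8 N, not exceeded).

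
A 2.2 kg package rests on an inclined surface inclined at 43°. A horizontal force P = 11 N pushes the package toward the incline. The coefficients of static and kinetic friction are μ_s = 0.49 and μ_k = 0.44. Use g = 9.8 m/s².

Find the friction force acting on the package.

The horizontal push has a component P sin θ into the surface, so N = m g cos θ + P sin θ = 15.77 + 7.502 = 23.27 N.
Parallel to the incline: P cos θ − m g sin θ = 8.045 − 14.7 = -6.659 N; the friction needed to balance this is 6.659 N acting up the slope.
Maximum static friction: μ_s N = 0.49 × 23.27 = 11.4 N.
Since 6.659 N is within the 11.4 N limit, the package stays put and friction is exactly 6.66 N.

f ≈ 6.66 N (up the incline)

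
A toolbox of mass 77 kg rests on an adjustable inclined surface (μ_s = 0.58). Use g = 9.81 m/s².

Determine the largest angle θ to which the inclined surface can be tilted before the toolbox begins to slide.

θ_max ≈ 30.1°

At the slip threshold, m g sin θ = μ_s · m g cos θ, so tan θ = μ_s.
θ_max = arctan(0.58) = 30.1°.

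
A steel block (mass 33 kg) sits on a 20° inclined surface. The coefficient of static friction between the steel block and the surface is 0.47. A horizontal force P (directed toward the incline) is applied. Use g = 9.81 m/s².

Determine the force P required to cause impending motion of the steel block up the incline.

P ≈ 326 N

At impending motion up the slope, friction acts down-slope at its limit: f = μ_s N.
Perpendicular to the incline: N = m g cos θ + P sin θ.
Along the incline: P cos θ = m g sin θ + μ_s N = m g sin θ + μ_s (m g cos θ + P sin θ).
Solving, P (cos θ − μ_s sin θ) = m g (sin θ + μ_s cos θ), so P = 33×9.81×(sin 20° + 0.47 cos 20°)/(cos 20° − 0.47 sin 20°) = 324×0.7837/0.7789 = 326 N.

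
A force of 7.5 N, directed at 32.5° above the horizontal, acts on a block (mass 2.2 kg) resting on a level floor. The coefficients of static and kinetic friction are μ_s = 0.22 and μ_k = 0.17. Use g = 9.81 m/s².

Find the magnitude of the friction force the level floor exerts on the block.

N = m g − P sin α = 21.58 − 7.5×sin 32.5° = 17.55 N.
Horizontally, friction must balance P cos α = 6.325 N.
The static-friction limit is μ_s N = 3.861 N.
The required friction exceeds μ_s N, so the block moves and f = μ_k N = 2.98 N.

f ≈ 2.98 N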